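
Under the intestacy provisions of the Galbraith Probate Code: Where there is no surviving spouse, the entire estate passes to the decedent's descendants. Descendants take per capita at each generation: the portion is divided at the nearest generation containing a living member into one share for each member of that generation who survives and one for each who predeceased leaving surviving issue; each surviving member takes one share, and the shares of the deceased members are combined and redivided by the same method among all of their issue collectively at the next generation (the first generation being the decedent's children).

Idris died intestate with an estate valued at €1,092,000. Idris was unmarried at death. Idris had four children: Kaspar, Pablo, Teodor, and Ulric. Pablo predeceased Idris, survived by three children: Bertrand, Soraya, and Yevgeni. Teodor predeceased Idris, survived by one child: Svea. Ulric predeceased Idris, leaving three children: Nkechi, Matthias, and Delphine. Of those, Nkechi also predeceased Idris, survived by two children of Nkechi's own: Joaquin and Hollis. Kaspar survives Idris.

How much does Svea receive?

The entire €1,092,000 passes to the descendants.
That amount (€1,092,000) is divided at the children's generation into 4 shares of €273,000. Kaspar takes €273,000. The 3 shares of the deceased (Pablo, Teodor, and Ulric) are combined into a pool of €819,000.
That pool (€819,000) is divided at the grandchildren's generation into 7 shares of €117,000. Bertrand, Soraya, Yevgeni, Svea, Matthias, and Delphine each take €117,000. The remaining share for the deceased Nkechi (€117,000) is carried to the next generation.
That pool (€117,000) is divided at the great-grandchildren's generation equally among Joaquin and Hollis: €58,500 each.

Svea receives €117,000.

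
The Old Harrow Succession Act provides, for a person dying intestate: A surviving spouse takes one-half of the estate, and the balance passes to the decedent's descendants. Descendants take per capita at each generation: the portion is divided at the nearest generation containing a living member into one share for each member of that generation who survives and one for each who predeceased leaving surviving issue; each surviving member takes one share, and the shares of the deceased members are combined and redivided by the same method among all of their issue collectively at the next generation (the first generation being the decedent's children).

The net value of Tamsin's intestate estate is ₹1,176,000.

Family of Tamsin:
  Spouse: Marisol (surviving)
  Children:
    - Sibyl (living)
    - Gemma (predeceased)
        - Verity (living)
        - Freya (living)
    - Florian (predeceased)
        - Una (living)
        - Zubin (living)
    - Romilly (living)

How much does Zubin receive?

Zubin receives ₹73,500.

Marisol takes one-half of ₹1,176,000 = ₹588,000. The remaining ₹588,000 passes to the descendants.
The descendants' portion (₹588,000) is divided at the children's generation into 4 shares of ₹147,000. Sibyl and Romilly each take ₹147,000. The 2 shares of the deceased (Gemma and Florian) are combined into a pool of ₹294,000.
That pool (₹294,000) is divided at the grandchildren's generation equally among Verity, Freya, Una, and Zubin: ₹73,500 each.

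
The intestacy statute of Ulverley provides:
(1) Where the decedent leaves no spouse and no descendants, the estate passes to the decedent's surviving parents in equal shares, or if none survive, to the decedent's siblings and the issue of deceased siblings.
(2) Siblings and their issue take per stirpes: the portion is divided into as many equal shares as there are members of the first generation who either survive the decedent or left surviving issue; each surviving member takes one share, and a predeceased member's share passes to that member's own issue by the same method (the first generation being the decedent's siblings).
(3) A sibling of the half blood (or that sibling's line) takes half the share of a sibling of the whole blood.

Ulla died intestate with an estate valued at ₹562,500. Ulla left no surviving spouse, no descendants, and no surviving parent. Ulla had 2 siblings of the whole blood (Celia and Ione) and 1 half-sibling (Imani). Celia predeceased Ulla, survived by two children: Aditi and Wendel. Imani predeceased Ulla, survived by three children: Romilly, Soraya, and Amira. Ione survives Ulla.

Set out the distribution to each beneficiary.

The entire ₹562,500 passes to the siblings and their issue.
Counting each half-blood sibling's line as half a unit, there are 5/2 units in ₹562,500, so one unit is ₹225,000. Whole-blood lines (Celia and Ione) take ₹225,000 each; half-blood lines (Imani) take ₹112,500 each.
Celia's share (₹225,000) is divided into 2 shares of ₹112,500: Aditi and Wendel each take ₹112,500.
Imani's share (₹112,500) is divided into 3 shares of ₹37,500: Romilly, Soraya, and Amira each take ₹37,500.

Aditi: ₹112,500; Wendel: ₹112,500; Romilly: ₹37,500; Soraya: ₹37,500; Amira: ₹37,500; Ione: ₹225,000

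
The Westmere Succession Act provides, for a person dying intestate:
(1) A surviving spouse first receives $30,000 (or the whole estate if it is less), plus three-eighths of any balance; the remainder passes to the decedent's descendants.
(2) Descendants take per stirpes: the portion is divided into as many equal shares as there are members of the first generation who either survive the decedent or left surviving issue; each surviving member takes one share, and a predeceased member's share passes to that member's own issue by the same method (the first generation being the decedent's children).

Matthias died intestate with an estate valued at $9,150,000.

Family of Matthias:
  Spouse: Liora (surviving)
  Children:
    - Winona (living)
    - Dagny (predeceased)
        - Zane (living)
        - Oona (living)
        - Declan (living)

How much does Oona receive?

Oona receives $950,000.

Liora first takes $30,000, leaving a balance of $9,120,000. Liora then takes three-eighths of the balance ($3,420,000), for a total of $3,450,000. The remaining $5,700,000 passes to the descendants.
The descendants' portion ($5,700,000) is divided into 2 shares of $2,850,000: Winona takes $2,850,000; Dagny's $2,850,000 share passes to Dagny's issue.
Dagny's share ($2,850,000) is divided into 3 shares of $950,000: Zane, Oona, and Declan each take $950,000.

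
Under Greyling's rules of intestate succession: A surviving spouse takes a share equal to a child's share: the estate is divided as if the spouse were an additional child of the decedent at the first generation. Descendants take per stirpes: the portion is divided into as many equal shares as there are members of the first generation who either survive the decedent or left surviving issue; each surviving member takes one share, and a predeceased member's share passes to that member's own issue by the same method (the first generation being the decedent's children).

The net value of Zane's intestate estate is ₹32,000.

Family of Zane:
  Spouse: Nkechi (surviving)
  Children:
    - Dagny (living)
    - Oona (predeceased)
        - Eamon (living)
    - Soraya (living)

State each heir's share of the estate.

Nkechi: ₹8,000; Dagny: ₹8,000; Eamon: ₹8,000; Soraya: ₹8,000

The spouse counts as an additional share at the children's level, so there are 4 primary shares of ₹8,000. Nkechi takes one such share (₹8,000).
The children's combined portion (₹24,000) is divided into 3 shares of ₹8,000: Dagny and Soraya each take ₹8,000; Oona's ₹8,000 share passes to Oona's issue.
Oona's share (₹8,000) passes entirely to Eamon.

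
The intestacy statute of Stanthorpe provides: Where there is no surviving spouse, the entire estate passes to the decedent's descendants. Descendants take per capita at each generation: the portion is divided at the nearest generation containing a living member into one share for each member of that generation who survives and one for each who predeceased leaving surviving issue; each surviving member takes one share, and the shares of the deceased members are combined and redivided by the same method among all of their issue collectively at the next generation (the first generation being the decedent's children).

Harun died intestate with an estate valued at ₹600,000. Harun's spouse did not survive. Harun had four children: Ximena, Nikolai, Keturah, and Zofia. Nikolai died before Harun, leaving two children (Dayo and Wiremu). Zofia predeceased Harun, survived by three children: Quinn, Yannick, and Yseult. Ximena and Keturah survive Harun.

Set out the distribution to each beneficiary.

The entire ₹600,000 passes to the descendants.
That amount (₹600,000) is divided at the children's generation into 4 shares of ₹150,000. Ximena and Keturah each take ₹150,000. The 2 shares of the deceased (Nikolai and Zofia) are combined into a pool of ₹300,000.
That pool (₹300,000) is divided at the grandchildren's generation equally among Dayo, Wiremu, Quinn, Yannick, and Yseult: ₹60,000 each.

Ximena: ₹150,000; Dayo: ₹60,000; Wiremu: ₹60,000; Keturah: ₹150,000; Quinn: ₹60,000; Yannick: ₹60,000; Yseult: ₹60,000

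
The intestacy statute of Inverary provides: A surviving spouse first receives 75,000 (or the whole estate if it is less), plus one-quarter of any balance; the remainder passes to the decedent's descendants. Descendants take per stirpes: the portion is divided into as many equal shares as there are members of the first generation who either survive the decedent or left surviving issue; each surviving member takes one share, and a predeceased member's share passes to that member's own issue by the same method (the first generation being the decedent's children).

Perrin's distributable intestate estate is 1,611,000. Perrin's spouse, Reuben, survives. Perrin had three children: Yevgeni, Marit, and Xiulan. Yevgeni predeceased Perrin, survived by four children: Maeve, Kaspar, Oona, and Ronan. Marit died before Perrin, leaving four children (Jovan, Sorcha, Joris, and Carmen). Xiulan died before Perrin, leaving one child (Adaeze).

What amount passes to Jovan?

Reuben first takes 75,000, leaving a balance of 1,536,000. Reuben then takes one-quarter of the balance (384,000), for a total of 459,000. The remaining 1,152,000 passes to the descendants.
The descendants' portion (1,152,000) is divided into 3 shares of 384,000: Yevgeni's 384,000 share passes to Yevgeni's issue; Marit's 384,000 share passes to Marit's issue; Xiulan's 384,000 share passes to Xiulan's issue.
Yevgeni's share (384,000) is divided into 4 shares of 96,000: Maeve, Kaspar, Oona, and Ronan each take 96,000.
Marit's share (384,000) is divided into 4 shares of 96,000: Jovan, Sorcha, Joris, and Carmen each take 96,000.
Xiulan's share (384,000) passes entirely to Adaeze.

Jovan receives 96,000.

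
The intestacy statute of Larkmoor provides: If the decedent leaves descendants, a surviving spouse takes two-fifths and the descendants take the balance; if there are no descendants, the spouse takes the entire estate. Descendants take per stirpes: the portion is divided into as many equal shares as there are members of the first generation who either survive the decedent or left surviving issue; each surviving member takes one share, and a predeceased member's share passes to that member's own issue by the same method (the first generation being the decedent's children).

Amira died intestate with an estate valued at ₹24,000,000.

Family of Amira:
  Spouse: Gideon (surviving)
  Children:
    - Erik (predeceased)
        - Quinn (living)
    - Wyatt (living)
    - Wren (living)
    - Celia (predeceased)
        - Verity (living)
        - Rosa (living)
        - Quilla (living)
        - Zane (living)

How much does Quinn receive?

Quinn receives ₹3,600,000.

Gideon takes two-fifths of ₹24,000,000 = ₹9,600,000. The remaining ₹14,400,000 passes to the descendants.
The descendants' portion (₹14,400,000) is divided into 4 shares of ₹3,600,000: Wyatt and Wren each take ₹3,600,000; Erik's ₹3,600,000 share passes to Erik's issue; Celia's ₹3,600,000 share passes to Celia's issue.
Erik's share (₹3,600,000) passes entirely to Quinn.
Celia's share (₹3,600,000) is divided into 4 shares of ₹900,000: Verity, Rosa, Quilla, and Zane each take ₹900,000.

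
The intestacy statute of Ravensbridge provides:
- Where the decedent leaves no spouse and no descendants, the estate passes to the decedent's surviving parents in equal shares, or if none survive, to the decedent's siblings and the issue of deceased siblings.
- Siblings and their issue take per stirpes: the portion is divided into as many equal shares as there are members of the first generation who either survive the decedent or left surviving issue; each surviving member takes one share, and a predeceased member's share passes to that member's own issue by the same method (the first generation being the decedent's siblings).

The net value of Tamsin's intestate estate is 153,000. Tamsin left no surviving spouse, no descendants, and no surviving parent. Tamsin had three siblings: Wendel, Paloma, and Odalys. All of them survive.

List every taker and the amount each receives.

Wendel: 51,000; Paloma: 51,000; Odalys: 51,000

The entire 153,000 passes to the siblings and their issue.
That amount (153,000) is divided into 3 shares of 51,000: Wendel, Paloma, and Odalys each take 51,000.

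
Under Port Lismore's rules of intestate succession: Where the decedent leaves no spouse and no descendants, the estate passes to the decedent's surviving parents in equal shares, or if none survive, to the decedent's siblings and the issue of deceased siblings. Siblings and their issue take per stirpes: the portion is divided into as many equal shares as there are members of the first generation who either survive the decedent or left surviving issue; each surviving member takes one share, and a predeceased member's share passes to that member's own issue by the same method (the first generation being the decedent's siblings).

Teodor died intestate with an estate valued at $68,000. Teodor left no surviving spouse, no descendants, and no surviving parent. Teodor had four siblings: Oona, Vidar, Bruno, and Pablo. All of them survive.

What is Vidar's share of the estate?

Vidar receives $17,000.

The entire $68,000 passes to the siblings and their issue.
That amount ($68,000) is divided into 4 shares of $17,000: Oona, Vidar, Bruno, and Pablo each take $17,000.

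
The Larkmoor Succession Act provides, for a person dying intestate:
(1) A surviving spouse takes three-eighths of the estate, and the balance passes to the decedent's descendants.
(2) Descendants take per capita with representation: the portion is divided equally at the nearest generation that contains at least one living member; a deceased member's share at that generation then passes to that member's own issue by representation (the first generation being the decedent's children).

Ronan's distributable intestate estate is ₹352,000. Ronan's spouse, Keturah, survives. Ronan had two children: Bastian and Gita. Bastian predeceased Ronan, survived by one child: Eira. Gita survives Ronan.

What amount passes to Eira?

Eira receives ₹110,000.

Keturah takes three-eighths of ₹352,000 = ₹132,000. The remaining ₹220,000 passes to the descendants.
The descendants' portion (₹220,000) is divided into 2 shares of ₹110,000: Gita takes ₹110,000; Bastian's ₹110,000 share passes to Bastian's issue.
Bastian's share (₹110,000) passes entirely to Eira.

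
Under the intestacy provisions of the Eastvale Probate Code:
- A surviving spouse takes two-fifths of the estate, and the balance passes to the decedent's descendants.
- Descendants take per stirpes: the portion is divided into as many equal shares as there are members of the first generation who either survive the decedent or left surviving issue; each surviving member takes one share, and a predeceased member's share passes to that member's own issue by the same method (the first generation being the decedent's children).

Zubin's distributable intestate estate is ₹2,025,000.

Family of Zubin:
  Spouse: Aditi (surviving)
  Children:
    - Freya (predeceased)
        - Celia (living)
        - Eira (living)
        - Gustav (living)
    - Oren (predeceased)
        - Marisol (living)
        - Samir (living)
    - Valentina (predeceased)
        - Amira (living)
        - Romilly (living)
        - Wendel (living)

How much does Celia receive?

Aditi takes two-fifths of ₹2,025,000 = ₹810,000. The remaining ₹1,215,000 passes to the descendants.
The descendants' portion (₹1,215,000) is divided into 3 shares of ₹405,000: Freya's ₹405,000 share passes to Freya's issue; Oren's ₹405,000 share passes to Oren's issue; Valentina's ₹405,000 share passes to Valentina's issue.
Freya's share (₹405,000) is divided into 3 shares of ₹135,000: Celia, Eira, and Gustav each take ₹135,000.
Oren's share (₹405,000) is divided into 2 shares of ₹202,500: Marisol and Samir each take ₹202,500.
Valentina's share (₹405,000) is divided into 3 shares of ₹135,000: Amira, Romilly, and Wendel each take ₹135,000.

Celia receives ₹135,000.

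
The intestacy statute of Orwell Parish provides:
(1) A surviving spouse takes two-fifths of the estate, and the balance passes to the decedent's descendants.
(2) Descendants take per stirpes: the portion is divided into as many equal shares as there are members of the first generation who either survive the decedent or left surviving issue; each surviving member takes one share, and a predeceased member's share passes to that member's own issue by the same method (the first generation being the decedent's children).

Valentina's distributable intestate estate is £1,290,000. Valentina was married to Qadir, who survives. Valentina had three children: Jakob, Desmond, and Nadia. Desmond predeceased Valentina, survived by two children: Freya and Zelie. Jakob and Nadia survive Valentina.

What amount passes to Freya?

Freya receives £129,000.

Qadir takes two-fifths of £1,290,000 = £516,000. The remaining £774,000 passes to the descendants.
The descendants' portion (£774,000) is divided into 3 shares of £258,000: Jakob and Nadia each take £258,000; Desmond's £258,000 share passes to Desmond's issue.
Desmond's share (£258,000) is divided into 2 shares of £129,000: Freya and Zelie each take £129,000.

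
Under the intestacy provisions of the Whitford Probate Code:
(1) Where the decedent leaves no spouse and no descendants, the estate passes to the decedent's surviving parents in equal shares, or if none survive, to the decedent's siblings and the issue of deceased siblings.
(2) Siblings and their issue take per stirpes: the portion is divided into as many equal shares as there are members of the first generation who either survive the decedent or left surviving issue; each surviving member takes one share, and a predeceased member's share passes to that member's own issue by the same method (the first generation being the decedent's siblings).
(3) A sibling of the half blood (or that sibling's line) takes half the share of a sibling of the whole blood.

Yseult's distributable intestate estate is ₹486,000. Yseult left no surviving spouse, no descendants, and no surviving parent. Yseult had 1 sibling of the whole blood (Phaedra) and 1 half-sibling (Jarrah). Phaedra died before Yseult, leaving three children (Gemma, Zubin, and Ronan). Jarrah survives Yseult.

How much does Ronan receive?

Ronan receives ₹108,000.

The entire ₹486,000 passes to the siblings and their issue.
Counting each half-blood sibling's line as half a unit, there are 3/2 units in ₹486,000, so one unit is ₹324,000. Whole-blood lines (Phaedra) take ₹324,000 each; half-blood lines (Jarrah) take ₹162,000 each.
Phaedra's share (₹324,000) is divided into 3 shares of ₹108,000: Gemma, Zubin, and Ronan each take ₹108,000.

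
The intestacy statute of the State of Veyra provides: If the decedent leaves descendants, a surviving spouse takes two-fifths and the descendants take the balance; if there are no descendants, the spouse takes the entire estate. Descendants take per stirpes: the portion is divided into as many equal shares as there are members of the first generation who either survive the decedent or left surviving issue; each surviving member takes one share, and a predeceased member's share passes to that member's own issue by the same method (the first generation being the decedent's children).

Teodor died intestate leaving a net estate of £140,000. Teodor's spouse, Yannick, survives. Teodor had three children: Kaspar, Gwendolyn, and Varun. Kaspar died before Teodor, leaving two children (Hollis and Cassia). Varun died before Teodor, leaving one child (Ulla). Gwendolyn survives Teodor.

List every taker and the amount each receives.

Yannick takes two-fifths of £140,000 = £56,000. The remaining £84,000 passes to the descendants.
The descendants' portion (£84,000) is divided into 3 shares of £28,000: Gwendolyn takes £28,000; Kaspar's £28,000 share passes to Kaspar's issue; Varun's £28,000 share passes to Varun's issue.
Kaspar's share (£28,000) is divided into 2 shares of £14,000: Hollis and Cassia each take £14,000.
Varun's share (£28,000) passes entirely to Ulla.

Yannick: £56,000; Hollis: £14,000; Cassia: £14,000; Gwendolyn: £28,000; Ulla: £28,000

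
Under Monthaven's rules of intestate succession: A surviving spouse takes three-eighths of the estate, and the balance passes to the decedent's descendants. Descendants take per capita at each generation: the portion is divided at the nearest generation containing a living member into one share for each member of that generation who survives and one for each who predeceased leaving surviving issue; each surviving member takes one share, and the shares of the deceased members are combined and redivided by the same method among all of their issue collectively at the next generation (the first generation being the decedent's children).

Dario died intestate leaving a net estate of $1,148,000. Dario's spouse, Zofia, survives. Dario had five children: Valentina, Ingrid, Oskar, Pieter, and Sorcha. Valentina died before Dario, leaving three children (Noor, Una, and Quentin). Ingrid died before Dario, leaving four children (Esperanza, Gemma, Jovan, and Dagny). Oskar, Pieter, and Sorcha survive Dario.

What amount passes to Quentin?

Quentin receives $41,000.

Zofia takes three-eighths of $1,148,000 = $430,500. The remaining $717,500 passes to the descendants.
The descendants' portion ($717,500) is divided at the children's generation into 5 shares of $143,500. Oskar, Pieter, and Sorcha each take $143,500. The 2 shares of the deceased (Valentina and Ingrid) are combined into a pool of $287,000.
That pool ($287,000) is divided at the grandchildren's generation equally among Noor, Una, Quentin, Esperanza, Gemma, Jovan, and Dagny: $41,000 each.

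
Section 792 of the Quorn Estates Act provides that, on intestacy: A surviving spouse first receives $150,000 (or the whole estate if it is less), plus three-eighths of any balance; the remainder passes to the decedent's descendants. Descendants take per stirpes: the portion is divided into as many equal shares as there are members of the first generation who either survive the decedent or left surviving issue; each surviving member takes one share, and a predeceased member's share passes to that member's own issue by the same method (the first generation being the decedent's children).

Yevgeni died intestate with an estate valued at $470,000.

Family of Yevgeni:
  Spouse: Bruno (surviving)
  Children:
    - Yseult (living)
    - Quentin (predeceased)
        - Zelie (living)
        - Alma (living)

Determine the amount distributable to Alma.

Bruno first takes $150,000, leaving a balance of $320,000. Bruno then takes three-eighths of the balance ($120,000), for a total of $270,000. The remaining $200,000 passes to the descendants.
The descendants' portion ($200,000) is divided into 2 shares of $100,000: Yseult takes $100,000; Quentin's $100,000 share passes to Quentin's issue.
Quentin's share ($100,000) is divided into 2 shares of $50,000: Zelie and Alma each take $50,000.

Alma receives $50,000.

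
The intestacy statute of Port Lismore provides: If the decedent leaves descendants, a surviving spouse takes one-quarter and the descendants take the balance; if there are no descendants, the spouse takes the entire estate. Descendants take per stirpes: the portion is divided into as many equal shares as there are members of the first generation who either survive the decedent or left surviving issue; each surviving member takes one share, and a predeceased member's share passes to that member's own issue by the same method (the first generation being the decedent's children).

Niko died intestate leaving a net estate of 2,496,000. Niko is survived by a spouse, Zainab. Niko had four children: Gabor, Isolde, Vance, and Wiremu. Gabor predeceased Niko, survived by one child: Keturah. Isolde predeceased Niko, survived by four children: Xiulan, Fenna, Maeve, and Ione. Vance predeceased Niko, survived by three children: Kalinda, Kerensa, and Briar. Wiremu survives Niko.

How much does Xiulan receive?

Xiulan receives 117,000.

Zainab takes one-quarter of 2,496,000 = 624,000. The remaining 1,872,000 passes to the descendants.
The descendants' portion (1,872,000) is divided into 4 shares of 468,000: Wiremu takes 468,000; Gabor's 468,000 share passes to Gabor's issue; Isolde's 468,000 share passes to Isolde's issue; Vance's 468,000 share passes to Vance's issue.
Gabor's share (468,000) passes entirely to Keturah.
Isolde's share (468,000) is divided into 4 shares of 117,000: Xiulan, Fenna, Maeve, and Ione each take 117,000.
Vance's share (468,000) is divided into 3 shares of 156,000: Kalinda, Kerensa, and Briar each take 156,000.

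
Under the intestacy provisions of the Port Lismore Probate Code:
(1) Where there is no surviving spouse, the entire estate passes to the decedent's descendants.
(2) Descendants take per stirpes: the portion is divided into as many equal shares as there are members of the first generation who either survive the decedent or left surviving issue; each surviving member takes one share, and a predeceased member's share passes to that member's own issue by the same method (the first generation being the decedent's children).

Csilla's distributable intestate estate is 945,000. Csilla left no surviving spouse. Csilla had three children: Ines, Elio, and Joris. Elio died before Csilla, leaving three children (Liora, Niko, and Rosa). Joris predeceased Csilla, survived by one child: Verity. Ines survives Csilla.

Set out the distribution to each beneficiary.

The entire 945,000 passes to the descendants.
That amount (945,000) is divided into 3 shares of 315,000: Ines takes 315,000; Elio's 315,000 share passes to Elio's issue; Joris's 315,000 share passes to Joris's issue.
Elio's share (315,000) is divided into 3 shares of 105,000: Liora, Niko, and Rosa each take 105,000.
Joris's share (315,000) passes entirely to Verity.

Ines: 315,000; Liora: 105,000; Niko: 105,000; Rosa: 105,000; Verity: 315,000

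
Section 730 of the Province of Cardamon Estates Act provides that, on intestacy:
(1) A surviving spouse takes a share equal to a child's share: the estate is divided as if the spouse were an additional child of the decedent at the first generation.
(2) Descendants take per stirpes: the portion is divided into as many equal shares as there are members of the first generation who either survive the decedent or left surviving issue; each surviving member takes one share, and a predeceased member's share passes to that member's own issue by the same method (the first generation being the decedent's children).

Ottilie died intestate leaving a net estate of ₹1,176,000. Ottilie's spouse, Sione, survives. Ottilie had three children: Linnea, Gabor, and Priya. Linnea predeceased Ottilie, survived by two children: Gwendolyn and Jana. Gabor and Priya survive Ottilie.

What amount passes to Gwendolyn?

The spouse counts as an additional share at the children's level, so there are 4 primary shares of ₹294,000. Sione takes one such share (₹294,000).
The children's combined portion (₹882,000) is divided into 3 shares of ₹294,000: Gabor and Priya each take ₹294,000; Linnea's ₹294,000 share passes to Linnea's issue.
Linnea's share (₹294,000) is divided into 2 shares of ₹147,000: Gwendolyn and Jana each take ₹147,000.

Gwendolyn receives ₹147,000.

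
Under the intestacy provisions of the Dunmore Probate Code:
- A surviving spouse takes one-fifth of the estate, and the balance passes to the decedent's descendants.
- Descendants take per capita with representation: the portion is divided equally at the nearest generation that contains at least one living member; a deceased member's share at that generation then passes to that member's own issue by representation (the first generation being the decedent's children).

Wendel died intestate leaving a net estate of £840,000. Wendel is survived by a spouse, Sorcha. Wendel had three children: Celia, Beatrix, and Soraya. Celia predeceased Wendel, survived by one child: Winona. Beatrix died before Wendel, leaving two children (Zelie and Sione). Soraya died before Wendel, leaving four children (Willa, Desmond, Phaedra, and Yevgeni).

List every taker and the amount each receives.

Sorcha takes one-fifth of £840,000 = £168,000. The remaining £672,000 passes to the descendants.
No child survives, so the initial division is made at the grandchildren's generation.
The descendants' portion (£672,000) is divided into 7 shares of £96,000: Winona, Zelie, Sione, Willa, Desmond, Phaedra, and Yevgeni each take £96,000.

Sorcha: £168,000; Winona: £96,000; Zelie: £96,000; Sione: £96,000; Willa: £96,000; Desmond: £96,000; Phaedra: £96,000; Yevgeni: £96,000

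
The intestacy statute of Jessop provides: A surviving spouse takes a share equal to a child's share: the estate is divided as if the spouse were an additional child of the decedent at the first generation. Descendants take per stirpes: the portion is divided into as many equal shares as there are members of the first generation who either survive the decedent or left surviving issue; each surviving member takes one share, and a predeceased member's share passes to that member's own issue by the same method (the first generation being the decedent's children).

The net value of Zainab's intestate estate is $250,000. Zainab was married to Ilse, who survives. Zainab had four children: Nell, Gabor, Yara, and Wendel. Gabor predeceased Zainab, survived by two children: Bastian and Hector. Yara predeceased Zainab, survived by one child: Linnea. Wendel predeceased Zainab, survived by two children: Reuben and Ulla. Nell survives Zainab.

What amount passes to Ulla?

The spouse counts as an additional share at the children's level, so there are 5 primary shares of $50,000. Ilse takes one such share ($50,000).
The children's combined portion ($200,000) is divided into 4 shares of $50,000: Nell takes $50,000; Gabor's $50,000 share passes to Gabor's issue; Yara's $50,000 share passes to Yara's issue; Wendel's $50,000 share passes to Wendel's issue.
Gabor's share ($50,000) is divided into 2 shares of $25,000: Bastian and Hector each take $25,000.
Yara's share ($50,000) passes entirely to Linnea.
Wendel's share ($50,000) is divided into 2 shares of $25,000: Reuben and Ulla each take $25,000.

Ulla receives $25,000.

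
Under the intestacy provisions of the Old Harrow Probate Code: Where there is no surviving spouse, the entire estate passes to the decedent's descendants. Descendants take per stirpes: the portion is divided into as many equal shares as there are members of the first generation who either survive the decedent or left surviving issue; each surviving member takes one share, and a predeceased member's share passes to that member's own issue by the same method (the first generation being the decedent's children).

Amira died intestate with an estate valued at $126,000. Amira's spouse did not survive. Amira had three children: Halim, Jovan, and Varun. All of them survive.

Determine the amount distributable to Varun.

The entire $126,000 passes to the descendants.
That amount ($126,000) is divided into 3 shares of $42,000: Halim, Jovan, and Varun each take $42,000.

Varun receives $42,000.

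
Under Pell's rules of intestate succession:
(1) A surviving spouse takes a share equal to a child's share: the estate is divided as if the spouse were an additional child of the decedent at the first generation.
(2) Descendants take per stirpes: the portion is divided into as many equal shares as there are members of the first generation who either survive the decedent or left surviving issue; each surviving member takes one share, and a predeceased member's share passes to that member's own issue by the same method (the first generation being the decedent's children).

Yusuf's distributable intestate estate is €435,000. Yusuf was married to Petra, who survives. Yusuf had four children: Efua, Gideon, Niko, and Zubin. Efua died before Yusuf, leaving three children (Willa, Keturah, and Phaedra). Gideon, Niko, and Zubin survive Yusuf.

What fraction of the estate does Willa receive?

Willa receives 1/15 of the estate.

The spouse counts as an additional share at the children's level, so there are 5 primary shares of €87,000. Petra takes one such share (€87,000).
The children's combined portion (€348,000) is divided into 4 shares of €87,000: Gideon, Niko, and Zubin each take €87,000; Efua's €87,000 share passes to Efua's issue.
Efua's share (€87,000) is divided into 3 shares of €29,000: Willa, Keturah, and Phaedra each take €29,000.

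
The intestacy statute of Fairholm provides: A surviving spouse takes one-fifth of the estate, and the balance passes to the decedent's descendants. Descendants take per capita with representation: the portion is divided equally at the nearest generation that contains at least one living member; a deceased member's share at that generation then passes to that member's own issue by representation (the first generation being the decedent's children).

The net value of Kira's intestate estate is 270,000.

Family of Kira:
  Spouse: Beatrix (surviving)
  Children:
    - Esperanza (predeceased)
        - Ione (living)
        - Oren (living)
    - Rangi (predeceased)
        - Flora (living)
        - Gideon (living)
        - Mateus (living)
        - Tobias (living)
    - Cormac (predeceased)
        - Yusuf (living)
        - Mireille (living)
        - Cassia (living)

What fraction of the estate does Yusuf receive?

Beatrix takes one-fifth of 270,000 = 54,000. The remaining 216,000 passes to the descendants.
No child survives, so the initial division is made at the grandchildren's generation.
The descendants' portion (216,000) is divided into 9 shares of 24,000: Ione, Oren, Flora, Gideon, Mateus, Tobias, Yusuf, Mireille, and Cassia each take 24,000.

Yusuf receives 4/45 of the estate.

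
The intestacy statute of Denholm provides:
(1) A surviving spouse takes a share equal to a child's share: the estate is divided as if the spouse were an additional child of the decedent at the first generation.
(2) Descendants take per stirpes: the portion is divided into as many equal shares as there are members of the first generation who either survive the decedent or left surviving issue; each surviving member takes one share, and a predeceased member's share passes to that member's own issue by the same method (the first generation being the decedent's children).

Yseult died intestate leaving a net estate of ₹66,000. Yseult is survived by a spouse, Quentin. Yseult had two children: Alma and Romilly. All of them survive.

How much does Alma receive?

The spouse counts as an additional share at the children's level, so there are 3 primary shares of ₹22,000. Quentin takes one such share (₹22,000).
The children's combined portion (₹44,000) is divided into 2 shares of ₹22,000: Alma and Romilly each take ₹22,000.

Alma receives ₹22,000.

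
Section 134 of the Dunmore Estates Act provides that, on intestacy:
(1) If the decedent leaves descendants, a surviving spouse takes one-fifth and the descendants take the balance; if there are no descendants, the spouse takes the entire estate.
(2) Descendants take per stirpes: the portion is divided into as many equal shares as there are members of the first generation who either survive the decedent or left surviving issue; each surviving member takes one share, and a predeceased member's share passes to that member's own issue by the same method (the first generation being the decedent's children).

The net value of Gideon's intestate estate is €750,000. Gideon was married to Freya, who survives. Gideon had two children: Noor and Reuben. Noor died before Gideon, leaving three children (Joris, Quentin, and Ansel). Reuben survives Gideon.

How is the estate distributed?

Freya takes one-fifth of €750,000 = €150,000. The remaining €600,000 passes to the descendants.
The descendants' portion (€600,000) is divided into 2 shares of €300,000: Reuben takes €300,000; Noor's €300,000 share passes to Noor's issue.
Noor's share (€300,000) is divided into 3 shares of €100,000: Joris, Quentin, and Ansel each take €100,000.

Freya: €150,000; Joris: €100,000; Quentin: €100,000; Ansel: €100,000; Reuben: €300,000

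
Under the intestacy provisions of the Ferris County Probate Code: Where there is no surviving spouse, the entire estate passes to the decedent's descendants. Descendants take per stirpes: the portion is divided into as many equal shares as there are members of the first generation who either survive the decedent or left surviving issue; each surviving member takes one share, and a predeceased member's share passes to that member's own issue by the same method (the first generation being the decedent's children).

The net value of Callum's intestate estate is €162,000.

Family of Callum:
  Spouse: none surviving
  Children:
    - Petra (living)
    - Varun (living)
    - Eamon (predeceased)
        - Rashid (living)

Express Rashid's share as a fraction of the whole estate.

Rashid receives 1/3 of the estate.

The entire €162,000 passes to the descendants.
That amount (€162,000) is divided into 3 shares of €54,000: Petra and Varun each take €54,000; Eamon's €54,000 share passes to Eamon's issue.
Eamon's share (€54,000) passes entirely to Rashid.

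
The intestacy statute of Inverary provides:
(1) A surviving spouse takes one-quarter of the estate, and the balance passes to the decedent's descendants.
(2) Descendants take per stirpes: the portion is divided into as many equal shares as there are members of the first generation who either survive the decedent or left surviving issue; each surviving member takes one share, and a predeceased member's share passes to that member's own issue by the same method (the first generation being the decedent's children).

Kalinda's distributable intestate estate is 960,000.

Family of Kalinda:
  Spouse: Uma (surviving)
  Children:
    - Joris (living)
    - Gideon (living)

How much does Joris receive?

Uma takes one-quarter of 960,000 = 240,000. The remaining 720,000 passes to the descendants.
The descendants' portion (720,000) is divided into 2 shares of 360,000: Joris and Gideon each take 360,000.

Joris receives 360,000.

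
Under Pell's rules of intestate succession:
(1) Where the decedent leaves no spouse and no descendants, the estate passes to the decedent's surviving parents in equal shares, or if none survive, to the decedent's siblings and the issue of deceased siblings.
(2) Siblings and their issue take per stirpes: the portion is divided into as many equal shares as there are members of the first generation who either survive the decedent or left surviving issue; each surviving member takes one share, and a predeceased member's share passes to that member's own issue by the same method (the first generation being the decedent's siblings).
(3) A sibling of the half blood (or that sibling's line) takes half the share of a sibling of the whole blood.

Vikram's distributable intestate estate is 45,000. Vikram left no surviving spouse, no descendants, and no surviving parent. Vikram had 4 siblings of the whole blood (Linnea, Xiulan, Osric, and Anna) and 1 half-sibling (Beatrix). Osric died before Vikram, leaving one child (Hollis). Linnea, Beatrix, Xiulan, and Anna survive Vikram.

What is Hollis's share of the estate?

The entire 45,000 passes to the siblings and their issue.
Counting each half-blood sibling's line as half a unit, there are 9/2 units in 45,000, so one unit is 10,000. Whole-blood lines (Linnea, Xiulan, Osric, and Anna) take 10,000 each; half-blood lines (Beatrix) take 5,000 each.
Osric's share (10,000) passes entirely to Hollis.

Hollis receives 10,000.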